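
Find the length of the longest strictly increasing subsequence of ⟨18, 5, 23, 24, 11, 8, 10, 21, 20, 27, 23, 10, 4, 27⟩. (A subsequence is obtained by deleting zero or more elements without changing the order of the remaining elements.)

6

One longest increasing subsequence is 5, 8, 10, 21, 23, 27 (positions 2,6,7,8,11,14), of length 6; no longer one exists.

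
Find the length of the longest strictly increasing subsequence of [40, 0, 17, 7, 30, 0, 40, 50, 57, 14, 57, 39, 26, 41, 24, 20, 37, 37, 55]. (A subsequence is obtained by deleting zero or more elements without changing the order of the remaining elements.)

Scanning left to right, the best length ending at each element is: 40→1, 0→1, 17→2, 7→2, 30→3, 0→1, 40→4, 50→5, 57→6, 14→3, 57→6, 39→4, 26→4, 41→5, 24→4, 20→4, 37→5, 37→5, 55→6.
So the longest increasing subsequence has length 6, e.g. 0, 17, 30, 40, 50, 57.

6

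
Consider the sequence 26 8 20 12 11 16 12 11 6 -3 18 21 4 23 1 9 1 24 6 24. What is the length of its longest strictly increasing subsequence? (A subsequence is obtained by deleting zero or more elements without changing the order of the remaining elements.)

One longest increasing subsequence is 8, 12, 16, 18, 21, 23, 24 (positions 2,4,6,11,12,14,18), of length 7; no longer one exists.

7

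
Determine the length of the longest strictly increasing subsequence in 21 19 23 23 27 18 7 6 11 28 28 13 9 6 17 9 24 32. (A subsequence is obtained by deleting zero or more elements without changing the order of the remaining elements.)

Scanning left to right, the best length ending at each element is: 21→1, 19→1, 23→2, 23→2, 27→3, 18→1, 7→1, 6→1, 11→2, 28→4, 28→4, 13→3, 9→2, 6→1, 17→4, 9→2, 24→5, 32→6.
So the longest increasing subsequence has length 6, e.g. 7, 11, 13, 17, 24, 32.

6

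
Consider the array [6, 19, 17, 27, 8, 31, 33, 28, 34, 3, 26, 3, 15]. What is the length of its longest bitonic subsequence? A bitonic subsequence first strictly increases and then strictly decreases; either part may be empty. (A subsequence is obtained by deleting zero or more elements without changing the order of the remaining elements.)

8

One longest bitonic subsequence is 6, 19, 27, 31, 33, 28, 26, 15 (positions 1,2,4,6,7,8,11,13): it rises to 33 then falls. Length 8 is optimal.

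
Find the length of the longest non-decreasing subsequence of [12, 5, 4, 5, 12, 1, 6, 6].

4

Let dp[i] be the longest non-decreasing subsequence ending at position i. Then dp = [1, 1, 1, 2, 3, 1, 3, 4].
The maximum is 4; one witness is 5, 5, 6, 6 at positions 2,4,7,8.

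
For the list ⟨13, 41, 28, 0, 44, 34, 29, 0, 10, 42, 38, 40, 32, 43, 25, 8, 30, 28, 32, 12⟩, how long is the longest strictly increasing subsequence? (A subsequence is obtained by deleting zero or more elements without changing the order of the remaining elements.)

6

One longest increasing subsequence is 13, 28, 34, 38, 40, 43 (positions 1,3,6,11,12,14), of length 6; no longer one exists.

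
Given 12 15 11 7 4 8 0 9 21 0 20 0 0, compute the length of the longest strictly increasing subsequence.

4

One longest increasing subsequence is 7, 8, 9, 21 (positions 4,6,8,9), of length 4; no longer one exists.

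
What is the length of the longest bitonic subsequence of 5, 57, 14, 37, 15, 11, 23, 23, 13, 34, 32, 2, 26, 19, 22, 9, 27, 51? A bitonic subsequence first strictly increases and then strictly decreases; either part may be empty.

9

One longest bitonic subsequence is 5, 14, 15, 23, 34, 32, 26, 22, 9 (positions 1,3,5,7,10,11,13,15,16): it rises to 34 then falls. Length 9 is optimal.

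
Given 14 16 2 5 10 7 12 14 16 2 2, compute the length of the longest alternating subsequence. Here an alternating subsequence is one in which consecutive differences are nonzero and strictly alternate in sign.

7

Track the best alternating length ending on an up-step vs a down-step at each position: up/down = 1/1, 2/1, 1/3, 4/3, 4/3, 4/5, 6/3, 6/3, 6/1, 1/7, 1/7.
The maximum over both is 7; one such subsequence is 14, 16, 2, 10, 7, 12, 2.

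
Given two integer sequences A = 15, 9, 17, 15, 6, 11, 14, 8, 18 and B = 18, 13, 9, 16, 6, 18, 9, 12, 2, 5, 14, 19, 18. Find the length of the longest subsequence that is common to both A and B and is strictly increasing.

For each value that appears in both, track the longest common increasing run ending there.
The best achievable length is 3; one witness is 9, 14, 18 (A-positions 2,7,9, B-positions 3,11,13).

3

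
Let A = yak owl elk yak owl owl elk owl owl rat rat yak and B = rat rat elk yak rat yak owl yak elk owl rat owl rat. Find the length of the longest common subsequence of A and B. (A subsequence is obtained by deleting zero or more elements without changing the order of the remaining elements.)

Backtracking the LCS table gives one alignment: yak (A1,B6) → owl (A2,B7) → yak (A4,B8) → elk (A7,B9) → owl (A8,B10) → owl (A9,B12) → rat (A11,B13).
So the longest common subsequence has length 7.

7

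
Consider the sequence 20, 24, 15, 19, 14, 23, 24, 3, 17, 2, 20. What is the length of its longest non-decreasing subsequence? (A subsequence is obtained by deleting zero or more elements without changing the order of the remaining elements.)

Let dp[i] be the longest non-decreasing subsequence ending at position i. Then dp = [1, 2, 1, 2, 1, 3, 4, 1, 2, 1, 3].
The maximum is 4; one witness is 15, 19, 23, 24 at positions 3,4,6,7.

4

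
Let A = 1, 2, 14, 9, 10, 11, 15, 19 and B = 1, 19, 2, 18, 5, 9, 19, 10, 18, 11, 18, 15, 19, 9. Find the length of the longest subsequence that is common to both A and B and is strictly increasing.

7

For each value that appears in both, track the longest common increasing run ending there.
The best achievable length is 7; one witness is 1, 2, 9, 10, 11, 15, 19 (A-positions 1,2,4,5,6,7,8, B-positions 1,3,6,8,10,12,13).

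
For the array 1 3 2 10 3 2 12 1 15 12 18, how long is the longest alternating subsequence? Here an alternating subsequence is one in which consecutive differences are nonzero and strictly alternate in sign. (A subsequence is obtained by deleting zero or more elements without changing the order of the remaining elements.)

10

A longest alternating subsequence is 1, 3, 2, 10, 3, 12, 1, 15, 12, 18 (positions 1,2,3,4,5,7,8,9,10,11); its 9 consecutive differences strictly alternate in sign, and length 10 is optimal.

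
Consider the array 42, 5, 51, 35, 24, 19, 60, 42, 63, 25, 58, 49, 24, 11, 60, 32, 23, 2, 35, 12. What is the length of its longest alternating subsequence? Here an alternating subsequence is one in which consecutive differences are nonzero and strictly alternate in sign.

14

A longest alternating subsequence is 42, 5, 51, 35, 60, 42, 63, 25, 58, 49, 60, 32, 35, 12 (positions 1,2,3,4,7,8,9,10,11,12,15,16,19,20); its 13 consecutive differences strictly alternate in sign, and length 14 is optimal.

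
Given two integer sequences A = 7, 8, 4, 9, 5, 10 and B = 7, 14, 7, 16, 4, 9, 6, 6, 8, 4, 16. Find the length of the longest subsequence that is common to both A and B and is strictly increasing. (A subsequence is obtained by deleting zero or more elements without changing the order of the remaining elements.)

For each value that appears in both, track the longest common increasing run ending there.
The best achievable length is 2; one witness is 7, 9 (A-positions 1,4, B-positions 1,6).

2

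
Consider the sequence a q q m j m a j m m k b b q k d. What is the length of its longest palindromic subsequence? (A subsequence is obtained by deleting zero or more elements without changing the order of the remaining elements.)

7

Using dp[i][j] = 2 + dp[i+1][j−1] if the ends match, else max(dp[i+1][j], dp[i][j−1]):
dp[1][16] = 7. A witness is qmmjmmq at positions 3,4,6,8,9,10,14.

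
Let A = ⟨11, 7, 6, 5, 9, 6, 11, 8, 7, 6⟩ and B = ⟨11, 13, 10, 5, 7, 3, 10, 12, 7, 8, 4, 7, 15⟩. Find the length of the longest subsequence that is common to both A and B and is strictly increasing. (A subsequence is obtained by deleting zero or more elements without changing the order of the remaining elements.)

For each value that appears in both, track the longest common increasing run ending there.
The best achievable length is 2; one witness is 5, 7 (A-positions 4,9, B-positions 4,5).

2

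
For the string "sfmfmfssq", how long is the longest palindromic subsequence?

7

One longest palindromic subsequence is sfmfmfs (positions 1,2,3,4,5,6,8); it reads the same forward and backward, and the interval DP gives dp[1][9] = 7.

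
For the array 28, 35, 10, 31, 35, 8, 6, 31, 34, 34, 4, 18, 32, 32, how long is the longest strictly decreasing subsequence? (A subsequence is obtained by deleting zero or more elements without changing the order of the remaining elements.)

5

Let dp[i] be the longest decreasing subsequence ending at position i. Then dp = [1, 1, 2, 2, 1, 3, 4, 2, 2, 2, 5, 3, 3, 3].
The maximum is 5; one witness is 28, 10, 8, 6, 4 at positions 1,3,6,7,11.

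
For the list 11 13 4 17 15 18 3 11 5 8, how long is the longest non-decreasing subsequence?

4

Let dp[i] be the longest non-decreasing subsequence ending at position i. Then dp = [1, 2, 1, 3, 3, 4, 1, 2, 2, 3].
The maximum is 4; one witness is 11, 13, 17, 18 at positions 1,2,4,6.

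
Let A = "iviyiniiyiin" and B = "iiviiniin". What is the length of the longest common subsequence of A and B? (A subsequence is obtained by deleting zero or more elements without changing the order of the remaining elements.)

8

Backtracking the LCS table gives one alignment: i (A1,B2) → v (A2,B3) → i (A3,B4) → i (A5,B5) → n (A6,B6) → i (A10,B7) → i (A11,B8) → n (A12,B9).
So the longest common subsequence has length 8.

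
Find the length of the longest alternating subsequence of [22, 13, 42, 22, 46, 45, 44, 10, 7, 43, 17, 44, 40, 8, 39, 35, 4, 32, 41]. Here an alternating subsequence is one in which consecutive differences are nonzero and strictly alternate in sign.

13

Track the best alternating length ending on an up-step vs a down-step at each position: up/down = 1/1, 1/2, 3/1, 3/4, 5/1, 5/6, 5/6, 1/6, 1/6, 7/6, 7/8, 9/6, 9/10, 7/10, 11/10, 11/12, 1/12, 13/12, 13/10.
The maximum over both is 13; one such subsequence is 22, 13, 42, 22, 46, 10, 43, 17, 44, 8, 39, 4, 32.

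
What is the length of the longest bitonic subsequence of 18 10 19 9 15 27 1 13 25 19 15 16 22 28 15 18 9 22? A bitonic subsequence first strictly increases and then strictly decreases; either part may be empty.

One longest bitonic subsequence is 18, 19, 27, 25, 19, 16, 15, 9 (positions 1,3,6,9,10,12,15,17): it rises to 27 then falls. Length 8 is optimal.

8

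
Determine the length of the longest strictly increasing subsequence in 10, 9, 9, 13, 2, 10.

2

Let dp[i] be the longest increasing subsequence ending at position i. Then dp = [1, 1, 1, 2, 1, 2].
The maximum is 2; one witness is 10, 13 at positions 1,4.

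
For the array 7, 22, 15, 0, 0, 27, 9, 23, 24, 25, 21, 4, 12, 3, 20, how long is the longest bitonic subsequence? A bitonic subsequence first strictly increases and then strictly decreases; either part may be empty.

8

Let inc[i] be the LIS ending at i and dec[i] the longest strictly decreasing subsequence starting at i. inc = [1, 2, 2, 1, 1, 3, 2, 3, 4, 5, 3, 2, 3, 2, 4], dec = [3, 5, 4, 1, 1, 5, 3, 4, 4, 4, 3, 2, 2, 1, 1].
max_i inc[i]+dec[i]−1 = 8, with one witness 7, 22, 23, 24, 25, 21, 12, 3.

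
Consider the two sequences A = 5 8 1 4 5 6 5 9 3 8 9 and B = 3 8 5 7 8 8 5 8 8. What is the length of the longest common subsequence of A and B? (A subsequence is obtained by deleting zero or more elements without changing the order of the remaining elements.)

4

A longest common subsequence is 5, 8, 5, 8 (length 4); the LCS DP confirms no longer common subsequence exists.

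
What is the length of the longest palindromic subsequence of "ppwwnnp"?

One longest palindromic subsequence is pnnp (positions 1,5,6,7); it reads the same forward and backward, and the interval DP gives dp[1][7] = 4.

4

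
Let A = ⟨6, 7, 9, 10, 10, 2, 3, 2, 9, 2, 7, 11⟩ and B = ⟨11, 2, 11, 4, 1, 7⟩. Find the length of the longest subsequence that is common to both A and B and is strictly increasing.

2

A longest common strictly increasing subsequence is 2, 11 (length 2); it appears in order in both A and B, and no longer such subsequence exists.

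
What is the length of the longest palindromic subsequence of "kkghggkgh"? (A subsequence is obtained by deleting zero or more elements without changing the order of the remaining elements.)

5

One longest palindromic subsequence is hgkgh (positions 4,5,7,8,9); it reads the same forward and backward, and the interval DP gives dp[1][9] = 5.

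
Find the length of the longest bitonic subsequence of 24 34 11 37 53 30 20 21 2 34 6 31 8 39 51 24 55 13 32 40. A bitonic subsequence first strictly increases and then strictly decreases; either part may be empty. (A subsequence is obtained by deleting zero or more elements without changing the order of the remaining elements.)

8

One longest bitonic subsequence is 24, 34, 37, 53, 34, 31, 24, 13 (positions 1,2,4,5,10,12,16,18): it rises to 53 then falls. Length 8 is optimal.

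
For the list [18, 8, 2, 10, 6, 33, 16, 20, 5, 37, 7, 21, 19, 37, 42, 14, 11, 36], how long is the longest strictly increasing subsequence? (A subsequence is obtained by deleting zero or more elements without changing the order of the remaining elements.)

Scanning left to right, the best length ending at each element is: 18→1, 8→1, 2→1, 10→2, 6→2, 33→3, 16→3, 20→4, 5→2, 37→5, 7→3, 21→5, 19→4, 37→6, 42→7, 14→4, 11→4, 36→6.
So the longest increasing subsequence has length 7, e.g. 8, 10, 16, 20, 21, 37, 42.

7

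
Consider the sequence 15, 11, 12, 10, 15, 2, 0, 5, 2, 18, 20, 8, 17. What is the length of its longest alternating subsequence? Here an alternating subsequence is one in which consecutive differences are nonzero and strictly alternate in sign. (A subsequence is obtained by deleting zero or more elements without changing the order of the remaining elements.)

11

Track the best alternating length ending on an up-step vs a down-step at each position: up/down = 1/1, 1/2, 3/2, 1/4, 5/1, 1/6, 1/6, 7/6, 7/8, 9/1, 9/1, 9/10, 11/10.
The maximum over both is 11; one such subsequence is 15, 11, 12, 10, 15, 2, 5, 2, 18, 8, 17.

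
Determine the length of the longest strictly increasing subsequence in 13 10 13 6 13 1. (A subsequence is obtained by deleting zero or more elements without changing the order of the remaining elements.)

2

One longest increasing subsequence is 10, 13 (positions 2,3), of length 2; no longer one exists.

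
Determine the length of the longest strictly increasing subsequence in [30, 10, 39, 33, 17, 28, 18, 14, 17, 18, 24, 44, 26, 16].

6

Let dp[i] be the longest increasing subsequence ending at position i. Then dp = [1, 1, 2, 2, 2, 3, 3, 2, 3, 4, 5, 6, 6, 3].
The maximum is 6; one witness is 10, 14, 17, 18, 24, 44 at positions 2,8,9,10,11,12.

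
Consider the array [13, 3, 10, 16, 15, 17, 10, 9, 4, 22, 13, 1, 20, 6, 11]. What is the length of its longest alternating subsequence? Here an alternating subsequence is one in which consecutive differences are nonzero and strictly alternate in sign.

11

A longest alternating subsequence is 13, 3, 16, 15, 17, 10, 22, 13, 20, 6, 11 (positions 1,2,4,5,6,7,10,11,13,14,15); its 10 consecutive differences strictly alternate in sign, and length 11 is optimal.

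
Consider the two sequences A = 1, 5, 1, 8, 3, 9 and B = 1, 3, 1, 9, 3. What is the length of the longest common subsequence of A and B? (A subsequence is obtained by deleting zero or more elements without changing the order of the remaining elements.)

3

A longest common subsequence is 1, 1, 3 (length 3); the LCS DP confirms no longer common subsequence exists.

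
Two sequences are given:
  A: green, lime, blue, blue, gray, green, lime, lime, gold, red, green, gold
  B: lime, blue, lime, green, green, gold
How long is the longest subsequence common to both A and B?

A longest common subsequence is lime, blue, green, green, gold (length 5); the LCS DP confirms no longer common subsequence exists.

5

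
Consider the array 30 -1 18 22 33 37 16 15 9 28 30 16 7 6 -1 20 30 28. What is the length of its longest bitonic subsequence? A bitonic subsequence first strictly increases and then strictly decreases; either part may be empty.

One longest bitonic subsequence is -1, 18, 22, 33, 37, 16, 15, 9, 7, 6, -1 (positions 2,3,4,5,6,7,8,9,13,14,15): it rises to 37 then falls. Length 11 is optimal.

11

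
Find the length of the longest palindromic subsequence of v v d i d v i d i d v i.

9

One longest palindromic subsequence is vdidididv (positions 2,3,4,5,7,8,9,10,11); it reads the same forward and backward, and the interval DP gives dp[1][12] = 9.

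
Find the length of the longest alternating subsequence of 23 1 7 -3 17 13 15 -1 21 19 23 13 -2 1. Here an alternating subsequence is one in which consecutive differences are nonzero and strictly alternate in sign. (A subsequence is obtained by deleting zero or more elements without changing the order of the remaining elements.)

13

Track the best alternating length ending on an up-step vs a down-step at each position: up/down = 1/1, 1/2, 3/2, 1/4, 5/2, 5/6, 7/6, 5/8, 9/2, 9/10, 11/1, 9/12, 5/12, 13/12.
The maximum over both is 13; one such subsequence is 23, 1, 7, -3, 17, 13, 15, -1, 21, 19, 23, -2, 1.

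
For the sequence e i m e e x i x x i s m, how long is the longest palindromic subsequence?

6

Using dp[i][j] = 2 + dp[i+1][j−1] if the ends match, else max(dp[i+1][j], dp[i][j−1]):
dp[1][12] = 6. A witness is mixxim at positions 3,7,8,9,10,12.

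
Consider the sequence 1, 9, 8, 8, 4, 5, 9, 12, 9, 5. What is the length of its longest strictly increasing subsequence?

Let dp[i] be the longest increasing subsequence ending at position i. Then dp = [1, 2, 2, 2, 2, 3, 4, 5, 4, 3].
The maximum is 5; one witness is 1, 4, 5, 9, 12 at positions 1,5,6,7,8.

5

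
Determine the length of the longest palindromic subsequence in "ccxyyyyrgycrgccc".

9

Using dp[i][j] = 2 + dp[i+1][j−1] if the ends match, else max(dp[i+1][j], dp[i][j−1]):
dp[1][16] = 9. A witness is ccyyyyycc at positions 1,2,4,5,6,7,10,15,16.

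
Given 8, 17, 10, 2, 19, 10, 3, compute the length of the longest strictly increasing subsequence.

3

Scanning left to right, the best length ending at each element is: 8→1, 17→2, 10→2, 2→1, 19→3, 10→2, 3→2.
So the longest increasing subsequence has length 3, e.g. 8, 17, 19.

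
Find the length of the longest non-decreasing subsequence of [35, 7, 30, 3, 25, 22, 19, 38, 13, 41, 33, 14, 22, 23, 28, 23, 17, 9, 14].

6

Let dp[i] be the longest non-decreasing subsequence ending at position i. Then dp = [1, 1, 2, 1, 2, 2, 2, 3, 2, 4, 3, 3, 4, 5, 6, 6, 4, 2, 4].
The maximum is 6; one witness is 7, 13, 14, 22, 23, 28 at positions 2,9,12,13,14,15.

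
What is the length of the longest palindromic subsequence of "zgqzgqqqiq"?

Using dp[i][j] = 2 + dp[i+1][j−1] if the ends match, else max(dp[i+1][j], dp[i][j−1]):
dp[1][10] = 5. A witness is qqqqq at positions 3,6,7,8,10.

5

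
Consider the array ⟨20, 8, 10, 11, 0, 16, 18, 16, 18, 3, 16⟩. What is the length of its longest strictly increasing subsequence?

5

Scanning left to right, the best length ending at each element is: 20→1, 8→1, 10→2, 11→3, 0→1, 16→4, 18→5, 16→4, 18→5, 3→2, 16→4.
So the longest increasing subsequence has length 5, e.g. 8, 10, 11, 16, 18.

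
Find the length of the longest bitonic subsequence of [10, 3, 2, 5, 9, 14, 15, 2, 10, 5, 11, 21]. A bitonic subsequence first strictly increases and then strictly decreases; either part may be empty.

7

Let inc[i] be the LIS ending at i and dec[i] the longest strictly decreasing subsequence starting at i. inc = [1, 1, 1, 2, 3, 4, 5, 1, 4, 2, 5, 6], dec = [3, 2, 1, 2, 2, 3, 3, 1, 2, 1, 1, 1].
max_i inc[i]+dec[i]−1 = 7, with one witness 3, 5, 9, 14, 15, 10, 5.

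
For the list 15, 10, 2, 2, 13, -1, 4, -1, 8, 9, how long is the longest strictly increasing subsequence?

4

Scanning left to right, the best length ending at each element is: 15→1, 10→1, 2→1, 2→1, 13→2, -1→1, 4→2, -1→1, 8→3, 9→4.
So the longest increasing subsequence has length 4, e.g. 2, 4, 8, 9.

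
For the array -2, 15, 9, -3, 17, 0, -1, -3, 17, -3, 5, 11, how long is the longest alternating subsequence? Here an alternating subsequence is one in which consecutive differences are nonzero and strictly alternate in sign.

8

A longest alternating subsequence is -2, 15, 9, 17, 0, 17, -3, 5 (positions 1,2,3,5,6,9,10,11); its 7 consecutive differences strictly alternate in sign, and length 8 is optimal.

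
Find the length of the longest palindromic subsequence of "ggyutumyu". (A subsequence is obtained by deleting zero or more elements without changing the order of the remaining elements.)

One longest palindromic subsequence is yutuy (positions 3,4,5,6,8); it reads the same forward and backward, and the interval DP gives dp[1][9] = 5.

5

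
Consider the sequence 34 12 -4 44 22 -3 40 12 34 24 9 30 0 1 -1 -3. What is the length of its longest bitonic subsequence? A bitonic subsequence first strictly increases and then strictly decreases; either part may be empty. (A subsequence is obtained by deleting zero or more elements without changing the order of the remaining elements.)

One longest bitonic subsequence is 34, 44, 40, 34, 24, 9, 1, -1, -3 (positions 1,4,7,9,10,11,14,15,16): it rises to 44 then falls. Length 9 is optimal.

9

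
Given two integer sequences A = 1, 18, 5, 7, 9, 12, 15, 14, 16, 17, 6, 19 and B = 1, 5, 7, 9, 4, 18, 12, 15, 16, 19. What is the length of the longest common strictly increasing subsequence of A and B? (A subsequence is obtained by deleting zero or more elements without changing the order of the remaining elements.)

A longest common strictly increasing subsequence is 1, 5, 7, 9, 12, 15, 16, 19 (length 8); it appears in order in both A and B, and no longer such subsequence exists.

8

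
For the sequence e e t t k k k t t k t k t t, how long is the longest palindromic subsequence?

10

One longest palindromic subsequence is ttkkttkktt (positions 3,4,5,7,8,9,10,12,13,14); it reads the same forward and backward, and the interval DP gives dp[1][14] = 10.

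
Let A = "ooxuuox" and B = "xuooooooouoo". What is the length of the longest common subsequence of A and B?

4

Backtracking the LCS table gives one alignment: o (A1,B8) → o (A2,B9) → u (A4,B10) → o (A6,B12).
So the longest common subsequence has length 4.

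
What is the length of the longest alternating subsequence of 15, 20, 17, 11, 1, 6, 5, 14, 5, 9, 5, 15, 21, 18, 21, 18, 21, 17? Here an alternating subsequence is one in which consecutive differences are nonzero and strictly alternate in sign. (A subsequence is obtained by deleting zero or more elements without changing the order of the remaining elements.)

Track the best alternating length ending on an up-step vs a down-step at each position: up/down = 1/1, 2/1, 2/3, 1/3, 1/3, 4/3, 4/5, 6/3, 4/7, 8/7, 4/9, 10/3, 10/1, 10/11, 12/1, 10/13, 14/1, 10/15.
The maximum over both is 15; one such subsequence is 15, 20, 1, 6, 5, 14, 5, 9, 5, 21, 18, 21, 18, 21, 17.

15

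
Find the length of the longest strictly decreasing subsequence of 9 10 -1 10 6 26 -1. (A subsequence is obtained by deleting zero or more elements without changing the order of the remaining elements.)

3

Scanning left to right, the best length ending at each element is: 9→1, 10→1, -1→2, 10→1, 6→2, 26→1, -1→3.
So the longest decreasing subsequence has length 3, e.g. 9, 6, -1.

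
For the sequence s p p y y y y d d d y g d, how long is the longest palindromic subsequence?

5

One longest palindromic subsequence is ydddy (positions 7,8,9,10,11); it reads the same forward and backward, and the interval DP gives dp[1][13] = 5.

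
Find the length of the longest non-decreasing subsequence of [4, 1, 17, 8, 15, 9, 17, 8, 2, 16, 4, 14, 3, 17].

Scanning left to right, the best length ending at each element is: 4→1, 1→1, 17→2, 8→2, 15→3, 9→3, 17→4, 8→3, 2→2, 16→4, 4→3, 14→4, 3→3, 17→5.
So the longest non-decreasing subsequence has length 5, e.g. 4, 8, 15, 17, 17.

5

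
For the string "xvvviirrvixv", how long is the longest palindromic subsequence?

Using dp[i][j] = 2 + dp[i+1][j−1] if the ends match, else max(dp[i+1][j], dp[i][j−1]):
dp[1][12] = 6. A witness is virriv at positions 2,6,7,8,10,12.

6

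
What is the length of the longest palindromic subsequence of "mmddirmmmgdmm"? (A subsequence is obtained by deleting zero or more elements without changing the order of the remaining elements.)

One longest palindromic subsequence is mmdmmmdmm (positions 1,2,3,7,8,9,11,12,13); it reads the same forward and backward, and the interval DP gives dp[1][13] = 9.

9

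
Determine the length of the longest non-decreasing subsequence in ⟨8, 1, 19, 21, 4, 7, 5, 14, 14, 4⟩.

5

One longest non-decreasing subsequence is 1, 4, 7, 14, 14 (positions 2,5,6,8,9), of length 5; no longer one exists.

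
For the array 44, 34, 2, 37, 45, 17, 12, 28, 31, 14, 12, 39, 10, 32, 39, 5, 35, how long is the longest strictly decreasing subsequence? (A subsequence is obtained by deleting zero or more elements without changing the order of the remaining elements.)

One longest decreasing subsequence is 44, 34, 17, 14, 12, 10, 5 (positions 1,2,6,10,11,13,16), of length 7; no longer one exists.

7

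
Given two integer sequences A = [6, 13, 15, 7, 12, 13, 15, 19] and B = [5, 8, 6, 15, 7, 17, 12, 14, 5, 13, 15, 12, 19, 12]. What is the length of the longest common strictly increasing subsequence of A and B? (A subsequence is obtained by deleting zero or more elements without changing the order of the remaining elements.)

For each value that appears in both, track the longest common increasing run ending there.
The best achievable length is 6; one witness is 6, 7, 12, 13, 15, 19 (A-positions 1,4,5,6,7,8, B-positions 3,5,7,10,11,13).

6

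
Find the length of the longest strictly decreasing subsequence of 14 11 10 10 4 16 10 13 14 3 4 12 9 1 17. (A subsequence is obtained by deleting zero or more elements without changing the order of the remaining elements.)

6

Let dp[i] be the longest decreasing subsequence ending at position i. Then dp = [1, 2, 3, 3, 4, 1, 3, 2, 2, 5, 4, 3, 4, 6, 1].
The maximum is 6; one witness is 14, 11, 10, 4, 3, 1 at positions 1,2,3,5,10,14.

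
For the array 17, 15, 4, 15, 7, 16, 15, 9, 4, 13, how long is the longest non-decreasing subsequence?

4

Let dp[i] be the longest non-decreasing subsequence ending at position i. Then dp = [1, 1, 1, 2, 2, 3, 3, 3, 2, 4].
The maximum is 4; one witness is 4, 7, 9, 13 at positions 3,5,8,10.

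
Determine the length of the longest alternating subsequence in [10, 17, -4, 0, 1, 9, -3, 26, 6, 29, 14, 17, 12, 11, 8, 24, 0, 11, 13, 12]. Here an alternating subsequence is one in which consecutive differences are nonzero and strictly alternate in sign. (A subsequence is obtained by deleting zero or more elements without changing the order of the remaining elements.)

15

Track the best alternating length ending on an up-step vs a down-step at each position: up/down = 1/1, 2/1, 1/3, 4/3, 4/3, 4/3, 4/5, 6/1, 6/7, 8/1, 8/9, 10/9, 8/11, 8/11, 8/11, 12/9, 6/13, 14/13, 14/13, 14/15.
The maximum over both is 15; one such subsequence is 10, 17, -4, 0, -3, 26, 6, 29, 14, 17, 12, 24, 0, 13, 12.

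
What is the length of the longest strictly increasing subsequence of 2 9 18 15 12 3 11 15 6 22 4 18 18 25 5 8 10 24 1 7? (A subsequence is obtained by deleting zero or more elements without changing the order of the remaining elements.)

7

One longest increasing subsequence is 2, 3, 4, 5, 8, 10, 24 (positions 1,6,11,15,16,17,18), of length 7; no longer one exists.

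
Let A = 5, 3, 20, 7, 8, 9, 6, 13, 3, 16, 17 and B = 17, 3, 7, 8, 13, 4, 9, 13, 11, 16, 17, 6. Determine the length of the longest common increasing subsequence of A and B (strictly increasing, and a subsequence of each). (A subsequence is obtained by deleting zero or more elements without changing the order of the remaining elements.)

For each value that appears in both, track the longest common increasing run ending there.
The best achievable length is 7; one witness is 3, 7, 8, 9, 13, 16, 17 (A-positions 2,4,5,6,8,10,11, B-positions 2,3,4,7,8,10,11).

7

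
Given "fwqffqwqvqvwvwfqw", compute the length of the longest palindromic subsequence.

11

Using dp[i][j] = 2 + dp[i+1][j−1] if the ends match, else max(dp[i+1][j], dp[i][j−1]):
dp[1][17] = 11. A witness is wqfwvwvwfqw at positions 2,3,4,7,9,12,13,14,15,16,17.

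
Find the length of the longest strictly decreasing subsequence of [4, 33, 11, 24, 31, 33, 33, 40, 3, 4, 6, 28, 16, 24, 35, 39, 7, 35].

One longest decreasing subsequence is 33, 31, 28, 16, 7 (positions 2,5,12,13,17), of length 5; no longer one exists.

5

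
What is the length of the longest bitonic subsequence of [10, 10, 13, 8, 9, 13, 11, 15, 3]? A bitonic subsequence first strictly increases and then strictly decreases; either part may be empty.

5

One longest bitonic subsequence is 8, 9, 13, 11, 3 (positions 4,5,6,7,9): it rises to 13 then falls. Length 5 is optimal.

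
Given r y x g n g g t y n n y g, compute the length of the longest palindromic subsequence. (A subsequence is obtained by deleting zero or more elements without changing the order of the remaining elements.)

6

One longest palindromic subsequence is gynnyg (positions 4,9,10,11,12,13); it reads the same forward and backward, and the interval DP gives dp[1][13] = 6.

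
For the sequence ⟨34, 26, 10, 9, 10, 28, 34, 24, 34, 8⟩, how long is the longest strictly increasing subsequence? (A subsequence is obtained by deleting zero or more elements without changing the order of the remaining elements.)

One longest increasing subsequence is 9, 10, 28, 34 (positions 4,5,6,7), of length 4; no longer one exists.

4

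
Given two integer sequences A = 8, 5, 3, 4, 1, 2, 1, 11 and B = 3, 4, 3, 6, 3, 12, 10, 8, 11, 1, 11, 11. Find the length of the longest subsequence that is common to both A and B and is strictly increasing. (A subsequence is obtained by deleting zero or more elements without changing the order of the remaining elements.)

A longest common strictly increasing subsequence is 3, 4, 11 (length 3); it appears in order in both A and B, and no longer such subsequence exists.

3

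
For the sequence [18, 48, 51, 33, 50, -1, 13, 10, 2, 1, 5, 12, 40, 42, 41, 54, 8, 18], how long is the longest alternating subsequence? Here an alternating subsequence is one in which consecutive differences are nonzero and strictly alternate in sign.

Track the best alternating length ending on an up-step vs a down-step at each position: up/down = 1/1, 2/1, 2/1, 2/3, 4/3, 1/5, 6/5, 6/7, 6/7, 6/7, 8/7, 8/7, 8/5, 8/5, 8/9, 10/1, 8/11, 12/11.
The maximum over both is 12; one such subsequence is 18, 48, 33, 50, -1, 13, 10, 42, 41, 54, 8, 18.

12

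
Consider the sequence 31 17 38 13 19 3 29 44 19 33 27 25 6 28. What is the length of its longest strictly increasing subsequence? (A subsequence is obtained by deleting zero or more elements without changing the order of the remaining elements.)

4

Scanning left to right, the best length ending at each element is: 31→1, 17→1, 38→2, 13→1, 19→2, 3→1, 29→3, 44→4, 19→2, 33→4, 27→3, 25→3, 6→2, 28→4.
So the longest increasing subsequence has length 4, e.g. 17, 19, 29, 44.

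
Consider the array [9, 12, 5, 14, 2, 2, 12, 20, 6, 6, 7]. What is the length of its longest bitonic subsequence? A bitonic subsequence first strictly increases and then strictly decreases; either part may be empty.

5

Let inc[i] be the LIS ending at i and dec[i] the longest strictly decreasing subsequence starting at i. inc = [1, 2, 1, 3, 1, 1, 2, 4, 2, 2, 3], dec = [3, 3, 2, 3, 1, 1, 2, 2, 1, 1, 1].
max_i inc[i]+dec[i]−1 = 5, with one witness 9, 12, 14, 12, 7.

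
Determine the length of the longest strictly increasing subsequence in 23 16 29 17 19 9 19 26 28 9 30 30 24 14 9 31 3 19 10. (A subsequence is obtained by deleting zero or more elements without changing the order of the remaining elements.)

One longest increasing subsequence is 16, 17, 19, 26, 28, 30, 31 (positions 2,4,5,8,9,11,16), of length 7; no longer one exists.

7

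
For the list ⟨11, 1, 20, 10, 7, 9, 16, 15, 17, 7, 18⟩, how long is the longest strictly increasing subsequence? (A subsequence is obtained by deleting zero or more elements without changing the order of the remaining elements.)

6

One longest increasing subsequence is 1, 7, 9, 16, 17, 18 (positions 2,5,6,7,9,11), of length 6; no longer one exists.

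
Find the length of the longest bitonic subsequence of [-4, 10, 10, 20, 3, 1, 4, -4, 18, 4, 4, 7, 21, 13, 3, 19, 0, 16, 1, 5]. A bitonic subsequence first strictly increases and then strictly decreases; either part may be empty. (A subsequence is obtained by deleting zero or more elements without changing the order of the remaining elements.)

8

Let inc[i] be the LIS ending at i and dec[i] the longest strictly decreasing subsequence starting at i. inc = [1, 2, 2, 3, 2, 2, 3, 1, 4, 3, 3, 4, 5, 5, 3, 6, 2, 6, 3, 4], dec = [1, 4, 4, 5, 3, 2, 3, 1, 4, 3, 3, 3, 4, 3, 2, 3, 1, 2, 1, 1].
max_i inc[i]+dec[i]−1 = 8, with one witness -4, 3, 4, 18, 21, 19, 16, 5.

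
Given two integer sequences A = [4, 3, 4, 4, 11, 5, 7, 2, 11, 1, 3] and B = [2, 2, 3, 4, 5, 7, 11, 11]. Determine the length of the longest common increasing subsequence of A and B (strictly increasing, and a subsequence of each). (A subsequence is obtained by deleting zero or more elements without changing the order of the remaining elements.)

A longest common strictly increasing subsequence is 3, 4, 5, 7, 11 (length 5); it appears in order in both A and B, and no longer such subsequence exists.

5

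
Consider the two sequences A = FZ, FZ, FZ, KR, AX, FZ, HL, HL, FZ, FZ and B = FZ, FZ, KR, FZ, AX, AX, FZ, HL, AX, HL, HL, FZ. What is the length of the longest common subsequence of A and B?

8

A longest common subsequence is FZ, FZ, FZ, AX, FZ, HL, HL, FZ (length 8); the LCS DP confirms no longer common subsequence exists.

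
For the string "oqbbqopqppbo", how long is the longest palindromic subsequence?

Using dp[i][j] = 2 + dp[i+1][j−1] if the ends match, else max(dp[i+1][j], dp[i][j−1]):
dp[1][12] = 7. A witness is obpppbo at positions 1,3,7,9,10,11,12.

7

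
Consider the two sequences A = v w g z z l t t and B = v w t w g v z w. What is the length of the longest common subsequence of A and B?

A longest common subsequence is vwgz (length 4); the LCS DP confirms no longer common subsequence exists.

4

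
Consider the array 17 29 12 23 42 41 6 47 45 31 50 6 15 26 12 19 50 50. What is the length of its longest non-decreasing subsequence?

One longest non-decreasing subsequence is 17, 29, 42, 47, 50, 50, 50 (positions 1,2,5,8,11,17,18), of length 7; no longer one exists.

7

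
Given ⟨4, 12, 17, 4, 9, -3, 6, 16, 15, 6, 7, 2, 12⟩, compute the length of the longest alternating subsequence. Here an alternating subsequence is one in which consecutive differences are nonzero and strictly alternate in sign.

10

Track the best alternating length ending on an up-step vs a down-step at each position: up/down = 1/1, 2/1, 2/1, 1/3, 4/3, 1/5, 6/5, 6/3, 6/7, 6/7, 8/7, 6/9, 10/7.
The maximum over both is 10; one such subsequence is 4, 12, 4, 9, -3, 16, 6, 7, 2, 12.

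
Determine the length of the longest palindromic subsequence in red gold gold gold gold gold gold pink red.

8

One longest palindromic subsequence is red gold gold gold gold gold gold red (positions 1,2,3,4,5,6,7,9); it reads the same forward and backward, and the interval DP gives dp[1][9] = 8.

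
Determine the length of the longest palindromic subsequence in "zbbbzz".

Using dp[i][j] = 2 + dp[i+1][j−1] if the ends match, else max(dp[i+1][j], dp[i][j−1]):
dp[1][6] = 5. A witness is zbbbz at positions 1,2,3,4,6.

5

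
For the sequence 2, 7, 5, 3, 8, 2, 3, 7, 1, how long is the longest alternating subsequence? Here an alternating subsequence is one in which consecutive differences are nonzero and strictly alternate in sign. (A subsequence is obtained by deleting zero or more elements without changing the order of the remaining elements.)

7

Track the best alternating length ending on an up-step vs a down-step at each position: up/down = 1/1, 2/1, 2/3, 2/3, 4/1, 1/5, 6/5, 6/5, 1/7.
The maximum over both is 7; one such subsequence is 2, 7, 5, 8, 2, 3, 1.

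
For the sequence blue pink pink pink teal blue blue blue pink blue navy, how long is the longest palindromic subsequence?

Using dp[i][j] = 2 + dp[i+1][j−1] if the ends match, else max(dp[i+1][j], dp[i][j−1]):
dp[1][11] = 7. A witness is blue pink blue blue blue pink blue at positions 1,2,6,7,8,9,10.

7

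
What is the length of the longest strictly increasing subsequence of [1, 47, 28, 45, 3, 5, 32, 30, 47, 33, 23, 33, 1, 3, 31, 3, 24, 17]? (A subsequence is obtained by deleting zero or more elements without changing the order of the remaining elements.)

5

Scanning left to right, the best length ending at each element is: 1→1, 47→2, 28→2, 45→3, 3→2, 5→3, 32→4, 30→4, 47→5, 33→5, 23→4, 33→5, 1→1, 3→2, 31→5, 3→2, 24→5, 17→4.
So the longest increasing subsequence has length 5, e.g. 1, 3, 5, 32, 47.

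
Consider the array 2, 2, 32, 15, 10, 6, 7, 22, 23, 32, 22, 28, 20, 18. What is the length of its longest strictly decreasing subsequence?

5

Scanning left to right, the best length ending at each element is: 2→1, 2→1, 32→1, 15→2, 10→3, 6→4, 7→4, 22→2, 23→2, 32→1, 22→3, 28→2, 20→4, 18→5.
So the longest decreasing subsequence has length 5, e.g. 32, 23, 22, 20, 18.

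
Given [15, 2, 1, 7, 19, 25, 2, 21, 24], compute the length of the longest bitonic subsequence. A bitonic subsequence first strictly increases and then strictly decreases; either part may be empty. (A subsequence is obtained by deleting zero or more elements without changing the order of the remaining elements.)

One longest bitonic subsequence is 2, 7, 19, 25, 24 (positions 2,4,5,6,9): it rises to 25 then falls. Length 5 is optimal.

5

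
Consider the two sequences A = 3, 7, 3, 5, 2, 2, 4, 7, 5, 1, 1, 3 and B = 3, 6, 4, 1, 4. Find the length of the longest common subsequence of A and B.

A longest common subsequence is 3, 4, 1 (length 3); the LCS DP confirms no longer common subsequence exists.

3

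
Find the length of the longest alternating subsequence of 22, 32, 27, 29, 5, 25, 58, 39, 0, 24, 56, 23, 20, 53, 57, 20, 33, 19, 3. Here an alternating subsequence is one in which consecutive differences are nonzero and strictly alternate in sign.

13

Track the best alternating length ending on an up-step vs a down-step at each position: up/down = 1/1, 2/1, 2/3, 4/3, 1/5, 6/5, 6/1, 6/7, 1/7, 8/7, 8/7, 8/9, 8/9, 10/9, 10/7, 8/11, 12/11, 8/13, 8/13.
The maximum over both is 13; one such subsequence is 22, 32, 27, 29, 5, 25, 0, 24, 23, 53, 20, 33, 19.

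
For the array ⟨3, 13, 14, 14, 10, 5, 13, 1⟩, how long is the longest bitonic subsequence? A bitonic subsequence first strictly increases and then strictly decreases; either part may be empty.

6

Let inc[i] be the LIS ending at i and dec[i] the longest strictly decreasing subsequence starting at i. inc = [1, 2, 3, 3, 2, 2, 3, 1], dec = [2, 4, 4, 4, 3, 2, 2, 1].
max_i inc[i]+dec[i]−1 = 6, with one witness 3, 13, 14, 10, 5, 1.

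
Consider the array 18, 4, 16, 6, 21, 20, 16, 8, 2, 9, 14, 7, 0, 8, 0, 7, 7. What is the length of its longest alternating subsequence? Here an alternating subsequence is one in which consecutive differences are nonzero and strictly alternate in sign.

Track the best alternating length ending on an up-step vs a down-step at each position: up/down = 1/1, 1/2, 3/2, 3/4, 5/1, 5/6, 5/6, 5/6, 1/6, 7/6, 7/6, 7/8, 1/8, 9/8, 1/10, 11/10, 11/10.
The maximum over both is 11; one such subsequence is 18, 4, 16, 6, 21, 8, 9, 7, 8, 0, 7.

11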